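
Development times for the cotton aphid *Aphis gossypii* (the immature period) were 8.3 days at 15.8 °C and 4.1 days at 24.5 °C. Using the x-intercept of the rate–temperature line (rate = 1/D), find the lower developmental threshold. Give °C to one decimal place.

7.3 °C

Under the model K = D·(T − T_b), so D₁·(T₁ − T_b) = D₂·(T₂ − T_b).
8.3·(15.8 − T_b) = 4.1·(24.5 − T_b)
T_b = (8.3·15.8 − 4.1·24.5) / (8.3 − 4.1) = 30.69 / 4.2 = 7.307 °C ≈ 7.3 °C.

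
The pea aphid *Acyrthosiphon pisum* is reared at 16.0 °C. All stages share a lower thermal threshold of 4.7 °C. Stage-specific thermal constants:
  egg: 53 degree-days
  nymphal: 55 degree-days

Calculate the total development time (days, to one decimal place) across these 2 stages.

9.6 days

Daily accumulation at 16.0 °C = 16.0 − 4.7 = 11.3 DD/day.
Total K = 53 + 55 = 108 DD.
Total duration = 108 / 11.3 = 9.558 ≈ 9.6 days.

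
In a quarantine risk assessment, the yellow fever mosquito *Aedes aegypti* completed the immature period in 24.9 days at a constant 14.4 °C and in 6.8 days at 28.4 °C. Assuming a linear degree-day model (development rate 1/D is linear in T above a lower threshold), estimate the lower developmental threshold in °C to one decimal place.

9.1 °C

Under the model K = D·(T − T_b), so D₁·(T₁ − T_b) = D₂·(T₂ − T_b).
24.9·(14.4 − T_b) = 6.8·(28.4 − T_b)
T_b = (24.9·14.4 − 6.8·28.4) / (24.9 − 6.8) = 165.44 / 18.1 = 9.140 °C ≈ 9.1 °C.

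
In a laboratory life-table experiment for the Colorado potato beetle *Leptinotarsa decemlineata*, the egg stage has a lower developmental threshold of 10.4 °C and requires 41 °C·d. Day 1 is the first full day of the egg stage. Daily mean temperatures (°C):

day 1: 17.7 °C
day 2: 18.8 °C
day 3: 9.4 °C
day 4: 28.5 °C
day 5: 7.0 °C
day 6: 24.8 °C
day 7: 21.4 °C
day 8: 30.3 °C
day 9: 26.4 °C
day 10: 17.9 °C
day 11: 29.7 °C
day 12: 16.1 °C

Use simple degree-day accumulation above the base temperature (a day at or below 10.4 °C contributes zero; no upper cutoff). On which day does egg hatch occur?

day 6

Daily DD above 10.4 °C: 7.3, 8.4, 0.0, 18.1, 0.0, 14.4, 11.0, 19.9, 16.0, 7.5, 19.3, 5.7.
Cumulative: 7.3, 15.7, 15.7, 33.8, 33.8, 48.2, 59.2, 79.1, 95.1, 102.6, 121.9, 127.6.
The total first reaches 41 DD on day 6.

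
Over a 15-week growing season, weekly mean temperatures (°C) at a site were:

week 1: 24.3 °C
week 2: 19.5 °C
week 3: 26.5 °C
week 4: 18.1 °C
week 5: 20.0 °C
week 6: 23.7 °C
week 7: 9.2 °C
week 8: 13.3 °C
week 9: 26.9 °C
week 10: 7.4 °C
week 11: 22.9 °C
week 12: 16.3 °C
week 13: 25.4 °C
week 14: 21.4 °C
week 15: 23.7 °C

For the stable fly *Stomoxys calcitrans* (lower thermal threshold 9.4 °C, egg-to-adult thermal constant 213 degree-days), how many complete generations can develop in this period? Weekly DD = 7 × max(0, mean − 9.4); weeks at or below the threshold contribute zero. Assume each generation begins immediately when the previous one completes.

5 generations

Weekly DD (7 × max(0, T̄ − 9.4)): 104.3, 70.7, 119.7, 60.9, 74.2, 100.1, 0.0, 27.3, 122.5, 0.0, 94.5, 48.3, 112.0, 84.0, 100.1.
Season total = 1118.6 DD.
Complete generations = ⌊1118.6 / 213⌋ = 5.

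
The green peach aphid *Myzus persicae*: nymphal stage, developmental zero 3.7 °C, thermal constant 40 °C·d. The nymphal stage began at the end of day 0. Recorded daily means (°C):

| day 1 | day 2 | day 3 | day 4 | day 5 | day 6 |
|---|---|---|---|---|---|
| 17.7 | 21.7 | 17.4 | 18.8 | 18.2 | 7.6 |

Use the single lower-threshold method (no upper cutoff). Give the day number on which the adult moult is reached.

Daily DD above 3.7 °C: 14.0, 18.0, 13.7, 15.1, 14.5, 3.9.
Cumulative: 14.0, 32.0, 45.7, 60.8, 75.3, 79.2.
The total first reaches 40 DD on day 3.

day 3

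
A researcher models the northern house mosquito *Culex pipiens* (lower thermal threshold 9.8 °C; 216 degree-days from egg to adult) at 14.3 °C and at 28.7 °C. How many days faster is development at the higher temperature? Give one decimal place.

At 14.3 °C: 216 / (14.3 − 9.8) = 216 / 4.5 = 48.000 d.
At 28.7 °C: 216 / (28.7 − 9.8) = 216 / 18.9 = 11.429 d.
Difference = |48.000 − 11.429| = 36.571 ≈ 36.6 days.

36.6 days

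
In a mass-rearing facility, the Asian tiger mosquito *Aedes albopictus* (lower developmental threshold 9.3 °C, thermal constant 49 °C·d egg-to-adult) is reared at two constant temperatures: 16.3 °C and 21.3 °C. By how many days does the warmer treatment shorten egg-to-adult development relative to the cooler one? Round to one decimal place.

At 16.3 °C: 49 / (16.3 − 9.3) = 49 / 7.0 = 7.000 d.
At 21.3 °C: 49 / (21.3 − 9.3) = 49 / 12.0 = 4.083 d.
Difference = |7.000 − 4.083| = 2.917 ≈ 2.9 days.

2.9 days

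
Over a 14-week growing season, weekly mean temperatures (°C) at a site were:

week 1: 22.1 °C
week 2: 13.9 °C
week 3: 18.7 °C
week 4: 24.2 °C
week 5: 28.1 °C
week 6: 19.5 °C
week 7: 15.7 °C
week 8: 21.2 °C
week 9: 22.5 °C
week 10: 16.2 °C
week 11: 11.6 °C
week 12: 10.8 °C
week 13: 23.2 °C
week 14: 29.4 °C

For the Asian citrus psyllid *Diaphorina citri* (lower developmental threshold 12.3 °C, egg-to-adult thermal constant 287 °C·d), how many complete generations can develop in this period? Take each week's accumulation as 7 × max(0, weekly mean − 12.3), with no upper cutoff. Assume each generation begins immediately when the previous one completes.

2 generations

Weekly DD (7 × max(0, T̄ − 12.3)): 68.6, 11.2, 44.8, 83.3, 110.6, 50.4, 23.8, 62.3, 71.4, 27.3, 0.0, 0.0, 76.3, 119.7.
Season total = 749.7 DD.
Complete generations = ⌊749.7 / 287⌋ = 2.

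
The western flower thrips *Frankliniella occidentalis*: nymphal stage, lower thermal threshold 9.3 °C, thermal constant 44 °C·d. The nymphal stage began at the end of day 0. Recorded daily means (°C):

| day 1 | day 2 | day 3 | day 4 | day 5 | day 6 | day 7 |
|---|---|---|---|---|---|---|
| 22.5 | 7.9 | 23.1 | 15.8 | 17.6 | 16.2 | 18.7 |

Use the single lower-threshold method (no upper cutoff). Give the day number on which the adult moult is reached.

Daily DD above 9.3 °C: 13.2, 0.0, 13.8, 6.5, 8.3, 6.9, 9.4.
Cumulative: 13.2, 13.2, 27.0, 33.5, 41.8, 48.7, 58.1.
The total first reaches 44 DD on day 6.

day 6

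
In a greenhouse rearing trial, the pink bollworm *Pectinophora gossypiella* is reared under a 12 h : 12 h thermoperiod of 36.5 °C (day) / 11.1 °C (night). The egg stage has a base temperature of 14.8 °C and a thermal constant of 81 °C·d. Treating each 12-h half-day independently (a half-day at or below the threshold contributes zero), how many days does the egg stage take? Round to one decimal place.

Day half: max(0, 36.5 − 14.8) × 0.5 = 21.7 × 0.5 = 10.85 DD.
Night half: max(0, 11.1 − 14.8) × 0.5 = 0.0 × 0.5 = 0.00 DD.
Per 24 h: 10.85 DD/day.
Duration = 81 / 10.85 = 7.465 ≈ 7.5 days.

7.5 days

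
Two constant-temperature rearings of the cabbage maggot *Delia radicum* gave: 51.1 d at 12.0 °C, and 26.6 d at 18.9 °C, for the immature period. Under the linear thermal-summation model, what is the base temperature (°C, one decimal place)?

Equal thermal constants: D₁(T₁ − T_b) = D₂(T₂ − T_b).
51.1·(12.0 − T_b) = 26.6·(18.9 − T_b)
T_b = (51.1·12.0 − 26.6·18.9) / (51.1 − 26.6) = 110.46 / 24.5 = 4.509 °C ≈ 4.5 °C.

4.5 °C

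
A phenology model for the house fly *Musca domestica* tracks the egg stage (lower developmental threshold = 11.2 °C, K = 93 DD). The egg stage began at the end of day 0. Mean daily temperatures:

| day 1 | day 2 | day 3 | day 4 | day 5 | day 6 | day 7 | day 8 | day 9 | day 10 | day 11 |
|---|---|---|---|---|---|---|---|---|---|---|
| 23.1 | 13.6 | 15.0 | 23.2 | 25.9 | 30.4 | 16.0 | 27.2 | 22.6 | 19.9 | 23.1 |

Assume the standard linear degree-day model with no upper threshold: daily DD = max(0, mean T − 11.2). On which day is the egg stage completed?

day 9

Daily DD above 11.2 °C: 11.9, 2.4, 3.8, 12.0, 14.7, 19.2, 4.8, 16.0, 11.4, 8.7, 11.9.
Cumulative: 11.9, 14.3, 18.1, 30.1, 44.8, 64.0, 68.8, 84.8, 96.2, 104.9, 116.8.
The total first reaches 93 DD on day 9.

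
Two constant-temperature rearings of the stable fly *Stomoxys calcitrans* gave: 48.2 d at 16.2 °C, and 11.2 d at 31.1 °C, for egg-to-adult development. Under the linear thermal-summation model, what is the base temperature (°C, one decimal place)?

11.7 °C

Equal thermal constants: D₁(T₁ − T_b) = D₂(T₂ − T_b).
48.2·(16.2 − T_b) = 11.2·(31.1 − T_b)
T_b = (48.2·16.2 − 11.2·31.1) / (48.2 − 11.2) = 432.52 / 37.0 = 11.690 °C ≈ 11.7 °C.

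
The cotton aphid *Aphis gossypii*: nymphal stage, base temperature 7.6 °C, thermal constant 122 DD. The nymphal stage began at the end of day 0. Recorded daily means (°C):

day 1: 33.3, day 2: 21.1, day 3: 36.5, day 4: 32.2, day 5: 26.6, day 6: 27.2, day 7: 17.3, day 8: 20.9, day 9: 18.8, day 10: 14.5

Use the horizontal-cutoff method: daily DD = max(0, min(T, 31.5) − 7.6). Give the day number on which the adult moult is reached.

day 6

Daily DD above 7.6 °C (capped at 23.9): 23.9, 13.5, 23.9, 23.9, 19.0, 19.6, 9.7, 13.3, 11.2, 6.9.
Cumulative: 23.9, 37.4, 61.3, 85.2, 104.2, 123.8, 133.5, 146.8, 158.0, 164.9.
The total first reaches 122 DD on day 6.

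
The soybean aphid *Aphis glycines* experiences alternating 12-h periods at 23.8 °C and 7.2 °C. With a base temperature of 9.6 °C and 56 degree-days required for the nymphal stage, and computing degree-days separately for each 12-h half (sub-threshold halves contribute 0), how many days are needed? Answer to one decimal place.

7.9 days

Day half: max(0, 23.8 − 9.6) × 0.5 = 14.2 × 0.5 = 7.10 DD.
Night half: max(0, 7.2 − 9.6) × 0.5 = 0.0 × 0.5 = 0.00 DD.
Per 24 h: 7.10 DD/day.
Duration = 56 / 7.10 = 7.887 ≈ 7.9 days.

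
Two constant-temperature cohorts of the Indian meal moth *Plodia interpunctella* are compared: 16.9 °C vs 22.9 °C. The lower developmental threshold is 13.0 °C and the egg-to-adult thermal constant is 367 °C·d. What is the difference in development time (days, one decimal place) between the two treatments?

57.0 days

At 16.9 °C: 367 / (16.9 − 13.0) = 367 / 3.9 = 94.103 d.
At 22.9 °C: 367 / (22.9 − 13.0) = 367 / 9.9 = 37.071 d.
Difference = |94.103 − 37.071| = 57.032 ≈ 57.0 days.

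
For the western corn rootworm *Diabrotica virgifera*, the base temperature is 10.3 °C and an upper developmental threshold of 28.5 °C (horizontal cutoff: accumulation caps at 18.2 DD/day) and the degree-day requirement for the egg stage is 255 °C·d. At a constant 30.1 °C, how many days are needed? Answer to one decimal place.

Temperature 30.1 °C exceeds the upper threshold, so daily accumulation caps at 28.5 − 10.3 = 18.2 DD/day.
Duration = 255 / 18.2 = 14.011 ≈ 14.0 days.

14.0 days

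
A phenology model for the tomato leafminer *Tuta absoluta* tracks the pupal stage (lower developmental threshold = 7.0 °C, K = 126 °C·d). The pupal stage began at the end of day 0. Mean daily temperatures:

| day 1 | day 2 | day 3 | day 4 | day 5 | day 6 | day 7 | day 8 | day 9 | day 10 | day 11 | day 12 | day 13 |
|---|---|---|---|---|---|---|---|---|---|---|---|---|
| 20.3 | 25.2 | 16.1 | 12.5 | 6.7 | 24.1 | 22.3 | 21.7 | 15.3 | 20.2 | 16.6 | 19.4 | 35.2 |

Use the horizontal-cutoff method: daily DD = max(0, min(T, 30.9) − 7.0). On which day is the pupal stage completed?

Daily DD above 7.0 °C (capped at 23.9): 13.3, 18.2, 9.1, 5.5, 0.0, 17.1, 15.3, 14.7, 8.3, 13.2, 9.6, 12.4, 23.9.
Cumulative: 13.3, 31.5, 40.6, 46.1, 46.1, 63.2, 78.5, 93.2, 101.5, 114.7, 124.3, 136.7, 160.6.
The total first reaches 126 DD on day 12.

day 12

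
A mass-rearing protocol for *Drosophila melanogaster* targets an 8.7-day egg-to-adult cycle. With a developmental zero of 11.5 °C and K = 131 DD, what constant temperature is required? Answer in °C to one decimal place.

26.6 °C

Required daily accumulation = 131 / 8.7 = 15.057 DD/day.
T = T_base + 15.057 = 11.5 + 15.057 = 26.557 ≈ 26.6 °C.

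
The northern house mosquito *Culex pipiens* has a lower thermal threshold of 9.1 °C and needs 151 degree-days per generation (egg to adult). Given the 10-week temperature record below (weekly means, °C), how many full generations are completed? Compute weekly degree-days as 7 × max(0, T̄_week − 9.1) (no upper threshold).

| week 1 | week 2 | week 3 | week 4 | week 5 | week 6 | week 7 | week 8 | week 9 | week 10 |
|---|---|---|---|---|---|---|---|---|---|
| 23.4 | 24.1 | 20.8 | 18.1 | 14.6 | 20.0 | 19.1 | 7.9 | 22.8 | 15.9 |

Weekly DD (7 × max(0, T̄ − 9.1)): 100.1, 105.0, 81.9, 63.0, 38.5, 76.3, 70.0, 0.0, 95.9, 47.6.
Season total = 678.3 DD.
Complete generations = ⌊678.3 / 151⌋ = 4.

4 generations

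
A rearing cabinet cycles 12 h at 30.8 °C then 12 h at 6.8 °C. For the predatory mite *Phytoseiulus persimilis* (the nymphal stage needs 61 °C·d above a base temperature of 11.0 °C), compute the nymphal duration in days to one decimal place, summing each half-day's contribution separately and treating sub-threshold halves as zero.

Day half: max(0, 30.8 − 11.0) × 0.5 = 19.8 × 0.5 = 9.90 DD.
Night half: max(0, 6.8 − 11.0) × 0.5 = 0.0 × 0.5 = 0.00 DD.
Per 24 h: 9.90 DD/day.
Duration = 61 / 9.90 = 6.162 ≈ 6.2 days.

6.2 days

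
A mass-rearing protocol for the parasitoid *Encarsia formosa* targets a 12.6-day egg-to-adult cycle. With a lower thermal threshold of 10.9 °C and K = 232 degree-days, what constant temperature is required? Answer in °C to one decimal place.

Required daily accumulation = 232 / 12.6 = 18.413 DD/day.
T = T_base + 18.413 = 10.9 + 18.413 = 29.313 ≈ 29.3 °C.

29.3 °C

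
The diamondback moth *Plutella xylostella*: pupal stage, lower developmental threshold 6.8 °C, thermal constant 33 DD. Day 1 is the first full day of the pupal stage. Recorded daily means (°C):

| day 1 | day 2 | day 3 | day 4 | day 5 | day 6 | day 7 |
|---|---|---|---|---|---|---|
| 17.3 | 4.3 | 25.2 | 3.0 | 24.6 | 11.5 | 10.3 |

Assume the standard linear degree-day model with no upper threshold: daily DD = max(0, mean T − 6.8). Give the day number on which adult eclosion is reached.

Daily DD above 6.8 °C: 10.5, 0.0, 18.4, 0.0, 17.8, 4.7, 3.5.
Cumulative: 10.5, 10.5, 28.9, 28.9, 46.7, 51.4, 54.9.
The total first reaches 33 DD on day 5.

day 5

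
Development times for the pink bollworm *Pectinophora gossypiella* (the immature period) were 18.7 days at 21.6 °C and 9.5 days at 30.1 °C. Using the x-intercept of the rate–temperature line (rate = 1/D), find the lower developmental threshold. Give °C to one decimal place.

Equal thermal constants: D₁(T₁ − T_b) = D₂(T₂ − T_b).
18.7·(21.6 − T_b) = 9.5·(30.1 − T_b)
T_b = (18.7·21.6 − 9.5·30.1) / (18.7 − 9.5) = 117.97 / 9.2 = 12.823 °C ≈ 12.8 °C.

12.8 °C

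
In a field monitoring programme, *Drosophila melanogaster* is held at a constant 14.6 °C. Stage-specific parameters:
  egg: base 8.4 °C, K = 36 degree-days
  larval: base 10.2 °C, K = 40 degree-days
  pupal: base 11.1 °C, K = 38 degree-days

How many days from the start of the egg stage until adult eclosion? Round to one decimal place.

egg: 36 / (14.6 − 8.4) = 36 / 6.2 = 5.806 d.
larval: 40 / (14.6 − 10.2) = 40 / 4.4 = 9.091 d.
pupal: 38 / (14.6 − 11.1) = 38 / 3.5 = 10.857 d.
Sum = 25.755 ≈ 25.8 days.

25.8 days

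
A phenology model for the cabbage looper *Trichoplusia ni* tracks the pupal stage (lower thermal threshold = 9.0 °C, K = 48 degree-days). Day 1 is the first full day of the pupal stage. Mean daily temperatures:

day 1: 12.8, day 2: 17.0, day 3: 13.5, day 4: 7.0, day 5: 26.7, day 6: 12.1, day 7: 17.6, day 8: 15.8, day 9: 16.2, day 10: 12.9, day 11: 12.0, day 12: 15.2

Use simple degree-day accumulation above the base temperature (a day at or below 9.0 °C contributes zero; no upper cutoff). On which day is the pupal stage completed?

Daily DD above 9.0 °C: 3.8, 8.0, 4.5, 0.0, 17.7, 3.1, 8.6, 6.8, 7.2, 3.9, 3.0, 6.2.
Cumulative: 3.8, 11.8, 16.3, 16.3, 34.0, 37.1, 45.7, 52.5, 59.7, 63.6, 66.6, 72.8.
The total first reaches 48 DD on day 8.

day 8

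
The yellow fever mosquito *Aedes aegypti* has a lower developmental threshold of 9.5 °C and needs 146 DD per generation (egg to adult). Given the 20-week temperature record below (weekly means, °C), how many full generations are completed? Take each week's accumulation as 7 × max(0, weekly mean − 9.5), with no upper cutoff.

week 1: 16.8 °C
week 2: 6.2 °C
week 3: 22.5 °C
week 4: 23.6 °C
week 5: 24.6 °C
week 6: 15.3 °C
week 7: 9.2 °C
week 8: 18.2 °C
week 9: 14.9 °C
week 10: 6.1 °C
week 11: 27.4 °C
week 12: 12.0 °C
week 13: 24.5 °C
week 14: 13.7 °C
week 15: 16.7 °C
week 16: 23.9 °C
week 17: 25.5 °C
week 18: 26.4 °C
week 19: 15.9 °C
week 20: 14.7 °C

Weekly DD (7 × max(0, T̄ − 9.5)): 51.1, 0.0, 91.0, 98.7, 105.7, 40.6, 0.0, 60.9, 37.8, 0.0, 125.3, 17.5, 105.0, 29.4, 50.4, 100.8, 112.0, 118.3, 44.8, 36.4.
Season total = 1225.7 DD.
Complete generations = ⌊1225.7 / 146⌋ = 8.

8 generations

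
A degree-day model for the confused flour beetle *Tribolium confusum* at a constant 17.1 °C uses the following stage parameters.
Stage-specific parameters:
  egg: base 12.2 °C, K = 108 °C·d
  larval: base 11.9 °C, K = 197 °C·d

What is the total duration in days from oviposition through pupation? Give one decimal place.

egg: 108 / (17.1 − 12.2) = 108 / 4.9 = 22.041 d.
larval: 197 / (17.1 − 11.9) = 197 / 5.2 = 37.885 d.
Sum = 59.925 ≈ 59.9 days.

59.9 days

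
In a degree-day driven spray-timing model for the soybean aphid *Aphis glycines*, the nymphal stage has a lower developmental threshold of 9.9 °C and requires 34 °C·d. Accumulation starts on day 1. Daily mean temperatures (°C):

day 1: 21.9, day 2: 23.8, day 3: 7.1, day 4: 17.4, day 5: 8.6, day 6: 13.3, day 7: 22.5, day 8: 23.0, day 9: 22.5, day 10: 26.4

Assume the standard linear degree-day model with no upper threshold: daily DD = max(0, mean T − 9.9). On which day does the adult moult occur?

day 6

Daily DD above 9.9 °C: 12.0, 13.9, 0.0, 7.5, 0.0, 3.4, 12.6, 13.1, 12.6, 16.5.
Cumulative: 12.0, 25.9, 25.9, 33.4, 33.4, 36.8, 49.4, 62.5, 75.1, 91.6.
The total first reaches 34 DD on day 6.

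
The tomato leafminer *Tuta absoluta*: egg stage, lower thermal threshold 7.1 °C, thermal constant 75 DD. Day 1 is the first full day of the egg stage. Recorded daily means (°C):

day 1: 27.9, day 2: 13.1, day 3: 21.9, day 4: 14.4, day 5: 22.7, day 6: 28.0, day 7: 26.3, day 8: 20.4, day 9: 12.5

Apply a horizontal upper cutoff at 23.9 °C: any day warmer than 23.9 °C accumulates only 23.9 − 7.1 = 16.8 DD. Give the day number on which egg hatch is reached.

day 6

Daily DD above 7.1 °C (capped at 16.8): 16.8, 6.0, 14.8, 7.3, 15.6, 16.8, 16.8, 13.3, 5.4.
Cumulative: 16.8, 22.8, 37.6, 44.9, 60.5, 77.3, 94.1, 107.4, 112.8.
The total first reaches 75 DD on day 6.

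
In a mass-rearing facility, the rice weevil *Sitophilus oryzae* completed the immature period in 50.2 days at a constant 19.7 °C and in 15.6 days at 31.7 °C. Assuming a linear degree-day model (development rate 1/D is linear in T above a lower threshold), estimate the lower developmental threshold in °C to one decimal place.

14.3 °C

Equal thermal constants: D₁(T₁ − T_b) = D₂(T₂ − T_b).
50.2·(19.7 − T_b) = 15.6·(31.7 − T_b)
T_b = (50.2·19.7 − 15.6·31.7) / (50.2 − 15.6) = 494.42 / 34.6 = 14.290 °C ≈ 14.3 °C.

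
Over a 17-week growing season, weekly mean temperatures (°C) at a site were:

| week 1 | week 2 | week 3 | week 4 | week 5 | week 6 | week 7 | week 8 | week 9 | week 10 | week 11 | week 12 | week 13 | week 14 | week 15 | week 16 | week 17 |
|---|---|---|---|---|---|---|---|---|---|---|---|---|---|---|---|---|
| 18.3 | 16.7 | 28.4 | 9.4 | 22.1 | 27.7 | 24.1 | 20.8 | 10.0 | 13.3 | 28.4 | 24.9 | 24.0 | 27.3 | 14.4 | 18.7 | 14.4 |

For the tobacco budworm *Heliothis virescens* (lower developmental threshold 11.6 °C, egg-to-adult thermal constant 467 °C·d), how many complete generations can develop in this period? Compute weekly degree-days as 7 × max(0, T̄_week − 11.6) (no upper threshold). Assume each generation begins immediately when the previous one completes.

Weekly DD (7 × max(0, T̄ − 11.6)): 46.9, 35.7, 117.6, 0.0, 73.5, 112.7, 87.5, 64.4, 0.0, 11.9, 117.6, 93.1, 86.8, 109.9, 19.6, 49.7, 19.6.
Season total = 1046.5 DD.
Complete generations = ⌊1046.5 / 467⌋ = 2.

2 generations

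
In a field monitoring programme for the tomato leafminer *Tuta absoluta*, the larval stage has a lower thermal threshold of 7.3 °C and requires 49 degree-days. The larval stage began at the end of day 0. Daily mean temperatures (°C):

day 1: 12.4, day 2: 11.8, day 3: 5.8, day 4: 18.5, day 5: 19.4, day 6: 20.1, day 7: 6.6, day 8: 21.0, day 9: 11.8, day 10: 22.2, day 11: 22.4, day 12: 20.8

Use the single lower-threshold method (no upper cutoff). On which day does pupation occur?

Daily DD above 7.3 °C: 5.1, 4.5, 0.0, 11.2, 12.1, 12.8, 0.0, 13.7, 4.5, 14.9, 15.1, 13.5.
Cumulative: 5.1, 9.6, 9.6, 20.8, 32.9, 45.7, 45.7, 59.4, 63.9, 78.8, 93.9, 107.4.
The total first reaches 49 DD on day 8.

day 8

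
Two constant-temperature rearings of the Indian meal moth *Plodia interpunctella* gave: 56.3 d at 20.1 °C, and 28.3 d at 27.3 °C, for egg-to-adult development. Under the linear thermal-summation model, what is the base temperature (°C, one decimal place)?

Under the model K = D·(T − T_b), so D₁·(T₁ − T_b) = D₂·(T₂ − T_b).
56.3·(20.1 − T_b) = 28.3·(27.3 − T_b)
T_b = (56.3·20.1 − 28.3·27.3) / (56.3 − 28.3) = 359.04 / 28.0 = 12.823 °C ≈ 12.8 °C.

12.8 °C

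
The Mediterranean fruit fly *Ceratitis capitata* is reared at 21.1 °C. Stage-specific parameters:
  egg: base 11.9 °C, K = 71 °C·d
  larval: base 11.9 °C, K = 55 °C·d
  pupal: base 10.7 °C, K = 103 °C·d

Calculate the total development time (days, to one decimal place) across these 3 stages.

egg: 71 / (21.1 − 11.9) = 71 / 9.2 = 7.717 d.
larval: 55 / (21.1 − 11.9) = 55 / 9.2 = 5.978 d.
pupal: 103 / (21.1 − 10.7) = 103 / 10.4 = 9.904 d.
Sum = 23.599 ≈ 23.6 days.

23.6 days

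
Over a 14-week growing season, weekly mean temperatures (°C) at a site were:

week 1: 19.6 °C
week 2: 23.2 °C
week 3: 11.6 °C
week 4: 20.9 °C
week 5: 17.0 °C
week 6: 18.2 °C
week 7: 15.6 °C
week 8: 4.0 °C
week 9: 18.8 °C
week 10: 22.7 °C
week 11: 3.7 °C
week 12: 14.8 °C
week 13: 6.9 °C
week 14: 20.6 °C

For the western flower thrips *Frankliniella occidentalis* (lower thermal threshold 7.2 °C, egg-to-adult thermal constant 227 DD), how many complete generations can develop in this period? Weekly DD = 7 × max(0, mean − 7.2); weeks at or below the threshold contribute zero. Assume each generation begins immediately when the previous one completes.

Weekly DD (7 × max(0, T̄ − 7.2)): 86.8, 112.0, 30.8, 95.9, 68.6, 77.0, 58.8, 0.0, 81.2, 108.5, 0.0, 53.2, 0.0, 93.8.
Season total = 866.6 DD.
Complete generations = ⌊866.6 / 227⌋ = 3.

3 generations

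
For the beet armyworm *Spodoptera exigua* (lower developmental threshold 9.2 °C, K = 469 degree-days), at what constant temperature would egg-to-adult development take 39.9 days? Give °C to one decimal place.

Required daily accumulation = 469 / 39.9 = 11.754 DD/day.
T = T_base + 11.754 = 9.2 + 11.754 = 20.954 ≈ 21.0 °C.

21.0 °C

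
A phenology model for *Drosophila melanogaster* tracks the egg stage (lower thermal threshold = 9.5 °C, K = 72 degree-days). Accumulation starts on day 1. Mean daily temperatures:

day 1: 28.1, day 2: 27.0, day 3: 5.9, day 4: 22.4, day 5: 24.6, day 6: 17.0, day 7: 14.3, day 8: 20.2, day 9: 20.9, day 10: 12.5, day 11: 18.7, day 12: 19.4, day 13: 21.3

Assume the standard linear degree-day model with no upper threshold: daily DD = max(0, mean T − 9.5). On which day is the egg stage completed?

Daily DD above 9.5 °C: 18.6, 17.5, 0.0, 12.9, 15.1, 7.5, 4.8, 10.7, 11.4, 3.0, 9.2, 9.9, 11.8.
Cumulative: 18.6, 36.1, 36.1, 49.0, 64.1, 71.6, 76.4, 87.1, 98.5, 101.5, 110.7, 120.6, 132.4.
The total first reaches 72 DD on day 7.

day 7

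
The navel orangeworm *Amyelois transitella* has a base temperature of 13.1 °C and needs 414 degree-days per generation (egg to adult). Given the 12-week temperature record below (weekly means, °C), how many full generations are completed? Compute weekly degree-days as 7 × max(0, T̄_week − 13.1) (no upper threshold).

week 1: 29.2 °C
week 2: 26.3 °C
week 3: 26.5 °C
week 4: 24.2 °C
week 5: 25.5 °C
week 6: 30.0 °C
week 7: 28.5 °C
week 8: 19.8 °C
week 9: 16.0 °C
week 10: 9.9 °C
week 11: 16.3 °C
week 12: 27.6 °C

2 generations

Weekly DD (7 × max(0, T̄ − 13.1)): 112.7, 92.4, 93.8, 77.7, 86.8, 118.3, 107.8, 46.9, 20.3, 0.0, 22.4, 101.5.
Season total = 880.6 DD.
Complete generations = ⌊880.6 / 414⌋ = 2.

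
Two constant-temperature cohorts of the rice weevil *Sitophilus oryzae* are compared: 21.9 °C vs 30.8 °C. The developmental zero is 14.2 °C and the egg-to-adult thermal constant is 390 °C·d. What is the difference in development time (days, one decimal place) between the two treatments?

27.2 days

At 21.9 °C: 390 / (21.9 − 14.2) = 390 / 7.7 = 50.649 d.
At 30.8 °C: 390 / (30.8 − 14.2) = 390 / 16.6 = 23.494 d.
Difference = |50.649 − 23.494| = 27.155 ≈ 27.2 days.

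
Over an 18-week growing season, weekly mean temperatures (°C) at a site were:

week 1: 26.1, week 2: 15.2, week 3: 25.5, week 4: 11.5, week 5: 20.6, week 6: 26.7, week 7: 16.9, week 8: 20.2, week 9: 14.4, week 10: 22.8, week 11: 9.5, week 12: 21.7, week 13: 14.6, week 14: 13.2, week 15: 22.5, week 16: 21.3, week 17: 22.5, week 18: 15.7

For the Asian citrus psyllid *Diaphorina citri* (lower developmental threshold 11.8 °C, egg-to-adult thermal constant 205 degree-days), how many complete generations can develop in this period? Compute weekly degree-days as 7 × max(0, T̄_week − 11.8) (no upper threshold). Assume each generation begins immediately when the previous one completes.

Weekly DD (7 × max(0, T̄ − 11.8)): 100.1, 23.8, 95.9, 0.0, 61.6, 104.3, 35.7, 58.8, 18.2, 77.0, 0.0, 69.3, 19.6, 9.8, 74.9, 66.5, 74.9, 27.3.
Season total = 917.7 DD.
Complete generations = ⌊917.7 / 205⌋ = 4.

4 generations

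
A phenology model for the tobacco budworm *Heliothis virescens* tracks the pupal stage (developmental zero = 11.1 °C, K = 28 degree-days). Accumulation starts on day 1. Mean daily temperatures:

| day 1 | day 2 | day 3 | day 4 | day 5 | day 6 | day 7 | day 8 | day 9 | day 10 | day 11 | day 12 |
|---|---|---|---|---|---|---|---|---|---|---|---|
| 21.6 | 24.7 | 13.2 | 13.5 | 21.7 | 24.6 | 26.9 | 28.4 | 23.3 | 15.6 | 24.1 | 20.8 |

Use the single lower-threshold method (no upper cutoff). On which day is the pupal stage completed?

Daily DD above 11.1 °C: 10.5, 13.6, 2.1, 2.4, 10.6, 13.5, 15.8, 17.3, 12.2, 4.5, 13.0, 9.7.
Cumulative: 10.5, 24.1, 26.2, 28.6, 39.2, 52.7, 68.5, 85.8, 98.0, 102.5, 115.5, 125.2.
The total first reaches 28 DD on day 4.

day 4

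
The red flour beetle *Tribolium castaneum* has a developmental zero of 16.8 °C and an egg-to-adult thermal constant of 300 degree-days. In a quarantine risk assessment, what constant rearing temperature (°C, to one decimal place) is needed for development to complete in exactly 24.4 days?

29.1 °C

Required daily accumulation = 300 / 24.4 = 12.295 DD/day.
T = T_base + 12.295 = 16.8 + 12.295 = 29.095 ≈ 29.1 °C.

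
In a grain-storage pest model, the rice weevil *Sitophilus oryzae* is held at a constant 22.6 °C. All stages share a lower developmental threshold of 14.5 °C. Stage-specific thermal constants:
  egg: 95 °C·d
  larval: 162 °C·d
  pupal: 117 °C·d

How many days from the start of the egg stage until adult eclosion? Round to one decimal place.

Daily accumulation at 22.6 °C = 22.6 − 14.5 = 8.1 DD/day.
Total K = 95 + 162 + 117 = 374 DD.
Total duration = 374 / 8.1 = 46.173 ≈ 46.2 days.

46.2 days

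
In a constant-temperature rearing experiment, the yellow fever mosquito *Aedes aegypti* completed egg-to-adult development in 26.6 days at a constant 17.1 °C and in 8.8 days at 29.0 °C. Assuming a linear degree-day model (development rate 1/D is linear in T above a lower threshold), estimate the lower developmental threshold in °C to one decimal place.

Under the model K = D·(T − T_b), so D₁·(T₁ − T_b) = D₂·(T₂ − T_b).
26.6·(17.1 − T_b) = 8.8·(29.0 − T_b)
T_b = (26.6·17.1 − 8.8·29.0) / (26.6 − 8.8) = 199.66 / 17.8 = 11.217 °C ≈ 11.2 °C.

11.2 °C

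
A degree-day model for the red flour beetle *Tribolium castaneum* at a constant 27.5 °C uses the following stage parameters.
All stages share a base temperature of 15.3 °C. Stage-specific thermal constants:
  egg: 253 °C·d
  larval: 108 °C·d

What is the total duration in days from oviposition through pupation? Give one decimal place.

Daily accumulation at 27.5 °C = 27.5 − 15.3 = 12.2 DD/day.
Total K = 253 + 108 = 361 DD.
Total duration = 361 / 12.2 = 29.590 ≈ 29.6 days.

29.6 days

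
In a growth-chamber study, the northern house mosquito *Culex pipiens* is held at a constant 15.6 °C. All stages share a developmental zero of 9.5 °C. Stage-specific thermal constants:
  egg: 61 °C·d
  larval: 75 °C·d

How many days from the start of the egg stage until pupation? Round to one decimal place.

Daily accumulation at 15.6 °C = 15.6 − 9.5 = 6.1 DD/day.
Total K = 61 + 75 = 136 DD.
Total duration = 136 / 6.1 = 22.295 ≈ 22.3 days.

22.3 days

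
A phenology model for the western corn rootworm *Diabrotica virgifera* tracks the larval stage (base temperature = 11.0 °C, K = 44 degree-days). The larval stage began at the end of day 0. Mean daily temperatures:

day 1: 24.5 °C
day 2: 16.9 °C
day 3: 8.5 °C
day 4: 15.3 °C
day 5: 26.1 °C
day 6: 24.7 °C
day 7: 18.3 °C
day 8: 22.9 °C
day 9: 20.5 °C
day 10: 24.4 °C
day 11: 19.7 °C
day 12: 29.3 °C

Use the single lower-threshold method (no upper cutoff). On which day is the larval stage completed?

Daily DD above 11.0 °C: 13.5, 5.9, 0.0, 4.3, 15.1, 13.7, 7.3, 11.9, 9.5, 13.4, 8.7, 18.3.
Cumulative: 13.5, 19.4, 19.4, 23.7, 38.8, 52.5, 59.8, 71.7, 81.2, 94.6, 103.3, 121.6.
The total first reaches 44 DD on day 6.

day 6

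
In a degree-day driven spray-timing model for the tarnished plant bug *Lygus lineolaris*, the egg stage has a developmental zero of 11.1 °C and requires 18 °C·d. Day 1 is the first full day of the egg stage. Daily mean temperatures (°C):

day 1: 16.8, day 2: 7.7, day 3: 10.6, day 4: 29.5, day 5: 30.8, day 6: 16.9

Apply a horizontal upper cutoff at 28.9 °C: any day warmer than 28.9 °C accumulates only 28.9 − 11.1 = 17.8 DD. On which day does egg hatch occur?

Daily DD above 11.1 °C (capped at 17.8): 5.7, 0.0, 0.0, 17.8, 17.8, 5.8.
Cumulative: 5.7, 5.7, 5.7, 23.5, 41.3, 47.1.
The total first reaches 18 DD on day 4.

day 4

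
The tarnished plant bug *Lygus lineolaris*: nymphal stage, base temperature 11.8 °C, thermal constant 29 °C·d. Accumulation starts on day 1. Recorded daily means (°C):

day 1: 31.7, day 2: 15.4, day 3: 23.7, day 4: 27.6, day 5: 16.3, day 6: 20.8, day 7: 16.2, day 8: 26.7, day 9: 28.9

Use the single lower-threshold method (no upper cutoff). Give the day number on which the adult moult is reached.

day 3

Daily DD above 11.8 °C: 19.9, 3.6, 11.9, 15.8, 4.5, 9.0, 4.4, 14.9, 17.1.
Cumulative: 19.9, 23.5, 35.4, 51.2, 55.7, 64.7, 69.1, 84.0, 101.1.
The total first reaches 29 DD on day 3.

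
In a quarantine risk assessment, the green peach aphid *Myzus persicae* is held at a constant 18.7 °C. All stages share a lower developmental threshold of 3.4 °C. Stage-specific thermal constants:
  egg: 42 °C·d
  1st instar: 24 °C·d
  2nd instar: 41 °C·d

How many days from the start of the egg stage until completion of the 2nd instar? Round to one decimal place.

Daily accumulation at 18.7 °C = 18.7 − 3.4 = 15.3 DD/day.
Total K = 42 + 24 + 41 = 107 DD.
Total duration = 107 / 15.3 = 6.993 ≈ 7.0 days.

7.0 days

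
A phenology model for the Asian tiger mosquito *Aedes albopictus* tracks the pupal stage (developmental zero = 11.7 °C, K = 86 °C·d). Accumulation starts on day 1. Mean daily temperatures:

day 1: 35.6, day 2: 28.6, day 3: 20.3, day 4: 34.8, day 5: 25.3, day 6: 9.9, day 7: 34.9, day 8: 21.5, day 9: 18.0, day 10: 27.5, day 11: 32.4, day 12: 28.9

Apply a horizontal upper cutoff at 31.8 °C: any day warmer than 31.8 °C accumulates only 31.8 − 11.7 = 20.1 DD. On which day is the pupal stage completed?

day 7

Daily DD above 11.7 °C (capped at 20.1): 20.1, 16.9, 8.6, 20.1, 13.6, 0.0, 20.1, 9.8, 6.3, 15.8, 20.1, 17.2.
Cumulative: 20.1, 37.0, 45.6, 65.7, 79.3, 79.3, 99.4, 109.2, 115.5, 131.3, 151.4, 168.6.
The total first reaches 86 DD on day 7.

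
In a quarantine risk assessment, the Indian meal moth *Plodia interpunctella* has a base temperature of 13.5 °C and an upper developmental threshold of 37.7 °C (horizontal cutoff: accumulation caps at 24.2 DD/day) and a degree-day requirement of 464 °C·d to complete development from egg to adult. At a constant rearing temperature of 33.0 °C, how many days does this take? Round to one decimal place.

23.8 days

Daily accumulation = 33.0 − 13.5 = 19.5 DD/day.
Duration = 464 / 19.5 = 23.795 ≈ 23.8 days.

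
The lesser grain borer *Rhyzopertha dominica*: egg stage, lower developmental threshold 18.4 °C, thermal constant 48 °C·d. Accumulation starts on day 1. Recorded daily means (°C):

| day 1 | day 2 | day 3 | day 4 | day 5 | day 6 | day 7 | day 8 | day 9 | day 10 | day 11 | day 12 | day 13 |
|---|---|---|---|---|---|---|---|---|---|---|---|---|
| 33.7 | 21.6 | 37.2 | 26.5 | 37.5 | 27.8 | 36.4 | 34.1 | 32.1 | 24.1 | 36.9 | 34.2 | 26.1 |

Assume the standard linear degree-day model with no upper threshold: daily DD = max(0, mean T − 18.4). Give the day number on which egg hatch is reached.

day 5

Daily DD above 18.4 °C: 15.3, 3.2, 18.8, 8.1, 19.1, 9.4, 18.0, 15.7, 13.7, 5.7, 18.5, 15.8, 7.7.
Cumulative: 15.3, 18.5, 37.3, 45.4, 64.5, 73.9, 91.9, 107.6, 121.3, 127.0, 145.5, 161.3, 169.0.
The total first reaches 48 DD on day 5.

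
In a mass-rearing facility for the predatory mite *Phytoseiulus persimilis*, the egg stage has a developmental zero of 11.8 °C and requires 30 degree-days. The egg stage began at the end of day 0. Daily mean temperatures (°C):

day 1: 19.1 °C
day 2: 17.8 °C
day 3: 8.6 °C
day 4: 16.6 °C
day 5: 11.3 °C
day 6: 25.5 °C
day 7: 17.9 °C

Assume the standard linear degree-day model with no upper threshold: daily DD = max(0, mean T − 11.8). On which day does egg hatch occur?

day 6

Daily DD above 11.8 °C: 7.3, 6.0, 0.0, 4.8, 0.0, 13.7, 6.1.
Cumulative: 7.3, 13.3, 13.3, 18.1, 18.1, 31.8, 37.9.
The total first reaches 30 DD on day 6.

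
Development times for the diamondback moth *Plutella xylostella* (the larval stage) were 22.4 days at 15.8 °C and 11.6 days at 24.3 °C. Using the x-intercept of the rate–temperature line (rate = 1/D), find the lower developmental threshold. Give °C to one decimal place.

Linear rate model ⇒ the product D·(T − T_b) is constant across temperatures.
22.4·(15.8 − T_b) = 11.6·(24.3 − T_b)
T_b = (22.4·15.8 − 11.6·24.3) / (22.4 − 11.6) = 72.04 / 10.8 = 6.670 °C ≈ 6.7 °C.

6.7 °C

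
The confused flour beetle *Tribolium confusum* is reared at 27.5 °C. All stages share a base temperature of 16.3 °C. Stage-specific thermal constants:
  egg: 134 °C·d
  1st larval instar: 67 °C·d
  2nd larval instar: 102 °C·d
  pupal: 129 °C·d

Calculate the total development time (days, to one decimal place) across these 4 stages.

38.6 days

Daily accumulation at 27.5 °C = 27.5 − 16.3 = 11.2 DD/day.
Total K = 134 + 67 + 102 + 129 = 432 DD.
Total duration = 432 / 11.2 = 38.571 ≈ 38.6 days.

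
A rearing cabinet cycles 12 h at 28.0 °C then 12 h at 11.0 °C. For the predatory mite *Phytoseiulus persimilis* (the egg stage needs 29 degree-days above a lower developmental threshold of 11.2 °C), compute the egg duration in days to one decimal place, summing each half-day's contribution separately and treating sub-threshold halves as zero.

3.5 days

Day half: max(0, 28.0 − 11.2) × 0.5 = 16.8 × 0.5 = 8.40 DD.
Night half: max(0, 11.0 − 11.2) × 0.5 = 0.0 × 0.5 = 0.00 DD.
Per 24 h: 8.40 DD/day.
Duration = 29 / 8.40 = 3.452 ≈ 3.5 days.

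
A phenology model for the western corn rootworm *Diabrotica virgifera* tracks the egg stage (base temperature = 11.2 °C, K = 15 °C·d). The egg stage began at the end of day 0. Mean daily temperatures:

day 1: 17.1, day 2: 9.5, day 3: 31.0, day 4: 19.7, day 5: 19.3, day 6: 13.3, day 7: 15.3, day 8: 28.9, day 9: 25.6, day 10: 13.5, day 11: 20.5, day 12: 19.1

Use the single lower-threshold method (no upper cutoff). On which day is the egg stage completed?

Daily DD above 11.2 °C: 5.9, 0.0, 19.8, 8.5, 8.1, 2.1, 4.1, 17.7, 14.4, 2.3, 9.3, 7.9.
Cumulative: 5.9, 5.9, 25.7, 34.2, 42.3, 44.4, 48.5, 66.2, 80.6, 82.9, 92.2, 100.1.
The total first reaches 15 DD on day 3.

day 3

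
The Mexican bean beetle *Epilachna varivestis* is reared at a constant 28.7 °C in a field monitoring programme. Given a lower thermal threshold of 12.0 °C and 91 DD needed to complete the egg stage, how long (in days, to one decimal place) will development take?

Daily accumulation = 28.7 − 12.0 = 16.7 DD/day.
Duration = 91 / 16.7 = 5.449 ≈ 5.4 days.

5.4 days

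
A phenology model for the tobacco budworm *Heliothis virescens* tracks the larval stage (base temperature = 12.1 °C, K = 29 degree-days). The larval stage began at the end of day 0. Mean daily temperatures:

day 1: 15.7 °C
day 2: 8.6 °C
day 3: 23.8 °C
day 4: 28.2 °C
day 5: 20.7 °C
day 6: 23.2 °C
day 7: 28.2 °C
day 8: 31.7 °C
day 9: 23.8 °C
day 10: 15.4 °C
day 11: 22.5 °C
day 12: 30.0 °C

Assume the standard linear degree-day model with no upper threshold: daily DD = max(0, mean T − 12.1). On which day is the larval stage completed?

day 4

Daily DD above 12.1 °C: 3.6, 0.0, 11.7, 16.1, 8.6, 11.1, 16.1, 19.6, 11.7, 3.3, 10.4, 17.9.
Cumulative: 3.6, 3.6, 15.3, 31.4, 40.0, 51.1, 67.2, 86.8, 98.5, 101.8, 112.2, 130.1.
The total first reaches 29 DD on day 4.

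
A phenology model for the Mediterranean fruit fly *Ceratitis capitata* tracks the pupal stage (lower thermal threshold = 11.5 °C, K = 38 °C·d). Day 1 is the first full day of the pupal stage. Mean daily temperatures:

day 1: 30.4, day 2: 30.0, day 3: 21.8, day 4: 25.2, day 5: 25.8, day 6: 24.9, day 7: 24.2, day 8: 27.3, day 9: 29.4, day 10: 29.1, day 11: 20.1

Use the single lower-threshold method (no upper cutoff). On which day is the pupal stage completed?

day 3

Daily DD above 11.5 °C: 18.9, 18.5, 10.3, 13.7, 14.3, 13.4, 12.7, 15.8, 17.9, 17.6, 8.6.
Cumulative: 18.9, 37.4, 47.7, 61.4, 75.7, 89.1, 101.8, 117.6, 135.5, 153.1, 161.7.
The total first reaches 38 DD on day 3.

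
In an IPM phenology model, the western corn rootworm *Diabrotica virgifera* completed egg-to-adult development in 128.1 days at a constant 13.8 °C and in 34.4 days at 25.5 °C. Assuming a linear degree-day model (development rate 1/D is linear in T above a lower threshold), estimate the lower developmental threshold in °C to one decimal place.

9.5 °C

Equal thermal constants: D₁(T₁ − T_b) = D₂(T₂ − T_b).
128.1·(13.8 − T_b) = 34.4·(25.5 − T_b)
T_b = (128.1·13.8 − 34.4·25.5) / (128.1 − 34.4) = 890.58 / 93.7 = 9.505 °C ≈ 9.5 °C.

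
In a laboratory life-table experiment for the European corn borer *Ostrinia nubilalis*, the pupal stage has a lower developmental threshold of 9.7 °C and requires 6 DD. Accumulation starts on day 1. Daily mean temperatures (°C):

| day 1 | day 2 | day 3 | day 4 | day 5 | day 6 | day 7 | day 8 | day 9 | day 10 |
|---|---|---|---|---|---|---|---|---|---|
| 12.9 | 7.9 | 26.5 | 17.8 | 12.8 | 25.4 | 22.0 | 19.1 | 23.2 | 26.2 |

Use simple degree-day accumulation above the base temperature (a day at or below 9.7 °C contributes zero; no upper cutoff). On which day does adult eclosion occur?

day 3

Daily DD above 9.7 °C: 3.2, 0.0, 16.8, 8.1, 3.1, 15.7, 12.3, 9.4, 13.5, 16.5.
Cumulative: 3.2, 3.2, 20.0, 28.1, 31.2, 46.9, 59.2, 68.6, 82.1, 98.6.
The total first reaches 6 DD on day 3.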